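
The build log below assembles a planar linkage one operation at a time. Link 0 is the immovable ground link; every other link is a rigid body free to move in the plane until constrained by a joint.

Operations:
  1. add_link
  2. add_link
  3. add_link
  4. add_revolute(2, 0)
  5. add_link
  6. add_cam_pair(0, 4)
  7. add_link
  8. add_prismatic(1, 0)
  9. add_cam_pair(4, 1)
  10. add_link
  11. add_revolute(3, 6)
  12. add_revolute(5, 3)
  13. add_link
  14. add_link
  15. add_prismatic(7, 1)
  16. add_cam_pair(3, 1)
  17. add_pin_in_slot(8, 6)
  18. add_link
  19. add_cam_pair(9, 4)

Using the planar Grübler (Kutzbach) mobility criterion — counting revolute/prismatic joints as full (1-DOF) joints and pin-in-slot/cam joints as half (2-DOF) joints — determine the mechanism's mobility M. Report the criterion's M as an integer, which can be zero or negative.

(L,J1,J2)=(1,0,0); link0 fixed
link1: (2,0,0)
link2: (3,0,0)
link3: (4,0,0)
R 2-0 [J1]: (4,1,0)
link4: (5,1,0)
C 0-4 [J2]: (5,1,1)
link5: (6,1,1)
P 1-0 [J1]: (6,2,1)
C 4-1 [J2]: (6,2,2)
link6: (7,2,2)
R 3-6 [J1]: (7,3,2)
R 5-3 [J1]: (7,4,2)
link7: (8,4,2)
link8: (9,4,2)
P 7-1 [J1]: (9,5,2)
C 3-1 [J2]: (9,5,3)
PS 8-6 [J2]: (9,5,4)
link9: (10,5,4)
C 9-4 [J2]: (10,5,5)
Grübler: 3·9 − 2·5 − 5 = 12

M = 12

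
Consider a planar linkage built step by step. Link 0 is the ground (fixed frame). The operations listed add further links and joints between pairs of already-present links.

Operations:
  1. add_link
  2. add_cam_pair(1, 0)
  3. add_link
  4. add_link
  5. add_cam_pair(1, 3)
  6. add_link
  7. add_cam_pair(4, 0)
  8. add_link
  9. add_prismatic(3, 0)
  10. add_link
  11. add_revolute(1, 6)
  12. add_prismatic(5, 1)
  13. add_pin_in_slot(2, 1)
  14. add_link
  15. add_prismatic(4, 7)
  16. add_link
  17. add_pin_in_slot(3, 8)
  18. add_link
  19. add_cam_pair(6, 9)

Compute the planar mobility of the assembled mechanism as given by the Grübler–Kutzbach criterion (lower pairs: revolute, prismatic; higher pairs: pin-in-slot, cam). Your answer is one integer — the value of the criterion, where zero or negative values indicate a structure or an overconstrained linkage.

L=1 J1=0 J2=0
add link → L=2 J1=0 J2=0
C@1,0 dof=2 J2 → L=2 J1=0 J2=1
add link → L=3 J1=0 J2=1
add link → L=4 J1=0 J2=1
C@1,3 dof=2 J2 → L=4 J1=0 J2=2
add link → L=5 J1=0 J2=2
C@4,0 dof=2 J2 → L=5 J1=0 J2=3
add link → L=6 J1=0 J2=3
P@3,0 dof=1 J1 → L=6 J1=1 J2=3
add link → L=7 J1=1 J2=3
R@1,6 dof=1 J1 → L=7 J1=2 J2=3
P@5,1 dof=1 J1 → L=7 J1=3 J2=3
PS@2,1 dof=2 J2 → L=7 J1=3 J2=4
add link → L=8 J1=3 J2=4
P@4,7 dof=1 J1 → L=8 J1=4 J2=4
add link → L=9 J1=4 J2=4
PS@3,8 dof=2 J2 → L=9 J1=4 J2=5
add link → L=10 J1=4 J2=5
C@6,9 dof=2 J2 → L=10 J1=4 J2=6
M=3(L−1)−2J1−J2=3·9−2·4−6=13

M = 13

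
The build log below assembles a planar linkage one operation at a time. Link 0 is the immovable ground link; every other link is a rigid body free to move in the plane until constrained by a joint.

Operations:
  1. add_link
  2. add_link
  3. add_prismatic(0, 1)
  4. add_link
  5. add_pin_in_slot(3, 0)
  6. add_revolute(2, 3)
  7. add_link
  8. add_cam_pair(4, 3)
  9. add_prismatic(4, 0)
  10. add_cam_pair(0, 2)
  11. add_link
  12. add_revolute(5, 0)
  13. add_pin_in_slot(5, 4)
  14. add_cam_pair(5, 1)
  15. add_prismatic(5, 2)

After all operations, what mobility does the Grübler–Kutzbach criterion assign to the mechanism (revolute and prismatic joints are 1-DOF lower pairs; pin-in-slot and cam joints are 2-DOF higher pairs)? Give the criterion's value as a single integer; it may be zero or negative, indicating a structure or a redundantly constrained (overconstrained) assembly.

M = 0

L=1 J1=0 J2=0
add link → L=2 J1=0 J2=0
add link → L=3 J1=0 J2=0
P@0,1 dof=1 J1 → L=3 J1=1 J2=0
add link → L=4 J1=1 J2=0
PS@3,0 dof=2 J2 → L=4 J1=1 J2=1
R@2,3 dof=1 J1 → L=4 J1=2 J2=1
add link → L=5 J1=2 J2=1
C@4,3 dof=2 J2 → L=5 J1=2 J2=2
P@4,0 dof=1 J1 → L=5 J1=3 J2=2
C@0,2 dof=2 J2 → L=5 J1=3 J2=3
add link → L=6 J1=3 J2=3
R@5,0 dof=1 J1 → L=6 J1=4 J2=3
PS@5,4 dof=2 J2 → L=6 J1=4 J2=4
C@5,1 dof=2 J2 → L=6 J1=4 J2=5
P@5,2 dof=1 J1 → L=6 J1=5 J2=5
M=3(L−1)−2J1−J2=3·5−2·5−5=0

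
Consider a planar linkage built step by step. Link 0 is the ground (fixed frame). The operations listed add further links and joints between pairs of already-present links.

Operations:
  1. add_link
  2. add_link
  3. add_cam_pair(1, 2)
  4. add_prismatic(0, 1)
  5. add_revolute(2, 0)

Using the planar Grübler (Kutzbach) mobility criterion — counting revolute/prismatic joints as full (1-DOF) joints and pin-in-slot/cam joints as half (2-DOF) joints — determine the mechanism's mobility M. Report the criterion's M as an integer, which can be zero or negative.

M = 1

[1;0;0] (link 0 is ground)
L+ [2;0;0]
L+ [3;0;0]
C(1,2)∈J2 [3;0;1]
P(0,1)∈J1 [3;1;1]
R(2,0)∈J1 [3;2;1]
mobility = 6 − 4 − 1 = 1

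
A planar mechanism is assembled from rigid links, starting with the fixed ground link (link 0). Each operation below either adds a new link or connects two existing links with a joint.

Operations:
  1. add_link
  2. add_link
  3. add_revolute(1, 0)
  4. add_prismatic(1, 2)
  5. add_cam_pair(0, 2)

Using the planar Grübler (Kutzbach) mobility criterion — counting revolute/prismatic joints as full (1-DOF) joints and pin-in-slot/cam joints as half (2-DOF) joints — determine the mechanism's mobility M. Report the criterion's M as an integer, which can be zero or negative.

M = 1

link 0 = ground. State L|J1|J2 = 1|0|0
+link1  2|0|0
+link2  3|0|0
R(1,0) f=1→J1  3|1|0
P(1,2) f=1→J1  3|2|0
C(0,2) f=2→J2  3|2|1
M = 3(3−1)−2·2−1 = 6−4−1 = 1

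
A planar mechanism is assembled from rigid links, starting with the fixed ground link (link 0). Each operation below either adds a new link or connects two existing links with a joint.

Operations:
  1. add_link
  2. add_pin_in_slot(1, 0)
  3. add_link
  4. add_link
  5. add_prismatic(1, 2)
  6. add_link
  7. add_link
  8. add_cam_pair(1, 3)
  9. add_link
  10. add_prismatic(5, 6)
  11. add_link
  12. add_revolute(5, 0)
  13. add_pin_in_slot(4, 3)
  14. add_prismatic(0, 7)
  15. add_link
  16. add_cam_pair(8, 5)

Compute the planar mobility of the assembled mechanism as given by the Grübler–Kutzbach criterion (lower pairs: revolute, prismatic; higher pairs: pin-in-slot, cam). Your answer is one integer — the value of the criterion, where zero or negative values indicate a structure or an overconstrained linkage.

M = 12

(L,J1,J2)=(1,0,0); link0 fixed
link1: (2,0,0)
PS 1-0 [J2]: (2,0,1)
link2: (3,0,1)
link3: (4,0,1)
P 1-2 [J1]: (4,1,1)
link4: (5,1,1)
link5: (6,1,1)
C 1-3 [J2]: (6,1,2)
link6: (7,1,2)
P 5-6 [J1]: (7,2,2)
link7: (8,2,2)
R 5-0 [J1]: (8,3,2)
PS 4-3 [J2]: (8,3,3)
P 0-7 [J1]: (8,4,3)
link8: (9,4,3)
C 8-5 [J2]: (9,4,4)
Grübler: 3·8 − 2·4 − 4 = 12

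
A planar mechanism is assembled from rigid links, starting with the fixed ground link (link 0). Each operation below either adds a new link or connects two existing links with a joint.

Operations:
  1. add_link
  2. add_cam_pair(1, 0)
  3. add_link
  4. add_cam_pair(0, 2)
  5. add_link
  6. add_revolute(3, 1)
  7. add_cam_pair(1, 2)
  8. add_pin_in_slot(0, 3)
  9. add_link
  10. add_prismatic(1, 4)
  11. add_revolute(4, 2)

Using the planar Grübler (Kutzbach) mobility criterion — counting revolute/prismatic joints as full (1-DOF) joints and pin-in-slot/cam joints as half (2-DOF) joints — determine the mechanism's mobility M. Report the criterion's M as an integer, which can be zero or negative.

(L,J1,J2)=(1,0,0); link0 fixed
link1: (2,0,0)
C 1-0 [J2]: (2,0,1)
link2: (3,0,1)
C 0-2 [J2]: (3,0,2)
link3: (4,0,2)
R 3-1 [J1]: (4,1,2)
C 1-2 [J2]: (4,1,3)
PS 0-3 [J2]: (4,1,4)
link4: (5,1,4)
P 1-4 [J1]: (5,2,4)
R 4-2 [J1]: (5,3,4)
Grübler: 3·4 − 2·3 − 4 = 2

M = 2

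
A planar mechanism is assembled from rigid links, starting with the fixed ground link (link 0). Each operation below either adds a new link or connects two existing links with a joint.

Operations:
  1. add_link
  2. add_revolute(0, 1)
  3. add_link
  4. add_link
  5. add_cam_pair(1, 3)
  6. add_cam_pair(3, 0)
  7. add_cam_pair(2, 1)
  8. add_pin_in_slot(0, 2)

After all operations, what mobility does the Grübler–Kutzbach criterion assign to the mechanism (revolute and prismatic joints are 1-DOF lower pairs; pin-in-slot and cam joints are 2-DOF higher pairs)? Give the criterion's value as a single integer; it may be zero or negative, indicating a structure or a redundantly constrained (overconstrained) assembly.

M = 3

link 0 = ground. State L|J1|J2 = 1|0|0
+link1  2|0|0
R(0,1) f=1→J1  2|1|0
+link2  3|1|0
+link3  4|1|0
C(1,3) f=2→J2  4|1|1
C(3,0) f=2→J2  4|1|2
C(2,1) f=2→J2  4|1|3
PS(0,2) f=2→J2  4|1|4
M = 3(4−1)−2·1−4 = 9−2−4 = 3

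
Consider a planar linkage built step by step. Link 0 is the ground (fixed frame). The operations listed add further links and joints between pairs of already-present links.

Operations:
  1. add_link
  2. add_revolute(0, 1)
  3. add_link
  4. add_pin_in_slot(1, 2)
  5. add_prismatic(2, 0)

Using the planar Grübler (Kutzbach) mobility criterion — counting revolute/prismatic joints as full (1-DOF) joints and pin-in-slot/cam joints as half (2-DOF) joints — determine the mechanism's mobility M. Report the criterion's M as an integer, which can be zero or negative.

[1;0;0] (link 0 is ground)
L+ [2;0;0]
R(0,1)∈J1 [2;1;0]
L+ [3;1;0]
PS(1,2)∈J2 [3;1;1]
P(2,0)∈J1 [3;2;1]
mobility = 6 − 4 − 1 = 1

M = 1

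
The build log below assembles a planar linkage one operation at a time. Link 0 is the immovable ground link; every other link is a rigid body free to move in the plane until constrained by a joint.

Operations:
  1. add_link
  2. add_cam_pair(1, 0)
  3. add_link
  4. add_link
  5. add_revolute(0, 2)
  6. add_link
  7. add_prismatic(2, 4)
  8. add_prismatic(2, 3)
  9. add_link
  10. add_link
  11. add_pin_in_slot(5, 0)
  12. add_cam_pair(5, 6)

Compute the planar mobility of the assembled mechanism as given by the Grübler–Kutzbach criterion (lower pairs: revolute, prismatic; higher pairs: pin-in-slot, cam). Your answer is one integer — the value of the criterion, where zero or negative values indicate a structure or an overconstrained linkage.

L=1 J1=0 J2=0
add link → L=2 J1=0 J2=0
C@1,0 dof=2 J2 → L=2 J1=0 J2=1
add link → L=3 J1=0 J2=1
add link → L=4 J1=0 J2=1
R@0,2 dof=1 J1 → L=4 J1=1 J2=1
add link → L=5 J1=1 J2=1
P@2,4 dof=1 J1 → L=5 J1=2 J2=1
P@2,3 dof=1 J1 → L=5 J1=3 J2=1
add link → L=6 J1=3 J2=1
add link → L=7 J1=3 J2=1
PS@5,0 dof=2 J2 → L=7 J1=3 J2=2
C@5,6 dof=2 J2 → L=7 J1=3 J2=3
M=3(L−1)−2J1−J2=3·6−2·3−3=9

M = 9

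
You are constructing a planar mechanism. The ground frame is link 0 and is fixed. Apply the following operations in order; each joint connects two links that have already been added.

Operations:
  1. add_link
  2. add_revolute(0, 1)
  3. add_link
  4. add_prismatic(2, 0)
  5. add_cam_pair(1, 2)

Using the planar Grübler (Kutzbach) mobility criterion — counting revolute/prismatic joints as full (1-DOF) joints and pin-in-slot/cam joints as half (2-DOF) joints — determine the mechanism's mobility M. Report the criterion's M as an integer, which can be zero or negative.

(L,J1,J2)=(1,0,0); link0 fixed
link1: (2,0,0)
R 0-1 [J1]: (2,1,0)
link2: (3,1,0)
P 2-0 [J1]: (3,2,0)
C 1-2 [J2]: (3,2,1)
Grübler: 3·2 − 2·2 − 1 = 1

M = 1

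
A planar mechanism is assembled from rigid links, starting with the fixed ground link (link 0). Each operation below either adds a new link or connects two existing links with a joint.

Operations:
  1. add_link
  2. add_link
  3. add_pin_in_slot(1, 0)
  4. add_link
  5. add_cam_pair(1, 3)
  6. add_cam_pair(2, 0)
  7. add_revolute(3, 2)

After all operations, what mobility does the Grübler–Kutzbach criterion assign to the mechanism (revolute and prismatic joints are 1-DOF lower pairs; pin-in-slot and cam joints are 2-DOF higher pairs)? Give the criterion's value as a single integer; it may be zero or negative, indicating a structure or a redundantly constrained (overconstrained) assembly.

M = 4

L=1 J1=0 J2=0
add link → L=2 J1=0 J2=0
add link → L=3 J1=0 J2=0
PS@1,0 dof=2 J2 → L=3 J1=0 J2=1
add link → L=4 J1=0 J2=1
C@1,3 dof=2 J2 → L=4 J1=0 J2=2
C@2,0 dof=2 J2 → L=4 J1=0 J2=3
R@3,2 dof=1 J1 → L=4 J1=1 J2=3
M=3(L−1)−2J1−J2=3·3−2·1−3=4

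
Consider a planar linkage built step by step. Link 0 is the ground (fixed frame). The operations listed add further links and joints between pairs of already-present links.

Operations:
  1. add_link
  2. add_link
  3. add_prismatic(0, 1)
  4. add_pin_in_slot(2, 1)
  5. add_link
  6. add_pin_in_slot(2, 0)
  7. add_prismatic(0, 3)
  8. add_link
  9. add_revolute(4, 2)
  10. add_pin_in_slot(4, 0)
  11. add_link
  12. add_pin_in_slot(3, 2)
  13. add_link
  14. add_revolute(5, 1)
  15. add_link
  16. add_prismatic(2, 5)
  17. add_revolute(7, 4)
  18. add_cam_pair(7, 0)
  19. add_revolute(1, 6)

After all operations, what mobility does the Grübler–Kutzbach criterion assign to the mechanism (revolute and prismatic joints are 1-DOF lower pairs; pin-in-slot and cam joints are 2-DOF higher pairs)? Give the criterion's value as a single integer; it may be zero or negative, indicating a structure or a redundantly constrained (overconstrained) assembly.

M = 2

link 0 = ground. State L|J1|J2 = 1|0|0
+link1  2|0|0
+link2  3|0|0
P(0,1) f=1→J1  3|1|0
PS(2,1) f=2→J2  3|1|1
+link3  4|1|1
PS(2,0) f=2→J2  4|1|2
P(0,3) f=1→J1  4|2|2
+link4  5|2|2
R(4,2) f=1→J1  5|3|2
PS(4,0) f=2→J2  5|3|3
+link5  6|3|3
PS(3,2) f=2→J2  6|3|4
+link6  7|3|4
R(5,1) f=1→J1  7|4|4
+link7  8|4|4
P(2,5) f=1→J1  8|5|4
R(7,4) f=1→J1  8|6|4
C(7,0) f=2→J2  8|6|5
R(1,6) f=1→J1  8|7|5
M = 3(8−1)−2·7−5 = 21−14−5 = 2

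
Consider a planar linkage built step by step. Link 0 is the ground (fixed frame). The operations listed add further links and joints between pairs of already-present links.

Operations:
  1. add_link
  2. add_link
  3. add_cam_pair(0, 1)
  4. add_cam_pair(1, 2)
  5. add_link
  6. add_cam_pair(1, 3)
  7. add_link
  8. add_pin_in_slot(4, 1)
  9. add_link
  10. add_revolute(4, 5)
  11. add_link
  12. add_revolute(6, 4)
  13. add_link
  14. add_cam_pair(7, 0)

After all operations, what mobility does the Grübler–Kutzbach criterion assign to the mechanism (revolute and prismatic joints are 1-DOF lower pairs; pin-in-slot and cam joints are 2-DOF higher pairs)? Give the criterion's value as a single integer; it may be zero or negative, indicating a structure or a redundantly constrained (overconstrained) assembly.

ground; <1,0,0>
#1 <2,0,0>
#2 <3,0,0>
C:0↔1 J2 <3,0,1>
C:1↔2 J2 <3,0,2>
#3 <4,0,2>
C:1↔3 J2 <4,0,3>
#4 <5,0,3>
PS:4↔1 J2 <5,0,4>
#5 <6,0,4>
R:4↔5 J1 <6,1,4>
#6 <7,1,4>
R:6↔4 J1 <7,2,4>
#7 <8,2,4>
C:7↔0 J2 <8,2,5>
3×7 − 2×2 − 1×5 = 12

M = 12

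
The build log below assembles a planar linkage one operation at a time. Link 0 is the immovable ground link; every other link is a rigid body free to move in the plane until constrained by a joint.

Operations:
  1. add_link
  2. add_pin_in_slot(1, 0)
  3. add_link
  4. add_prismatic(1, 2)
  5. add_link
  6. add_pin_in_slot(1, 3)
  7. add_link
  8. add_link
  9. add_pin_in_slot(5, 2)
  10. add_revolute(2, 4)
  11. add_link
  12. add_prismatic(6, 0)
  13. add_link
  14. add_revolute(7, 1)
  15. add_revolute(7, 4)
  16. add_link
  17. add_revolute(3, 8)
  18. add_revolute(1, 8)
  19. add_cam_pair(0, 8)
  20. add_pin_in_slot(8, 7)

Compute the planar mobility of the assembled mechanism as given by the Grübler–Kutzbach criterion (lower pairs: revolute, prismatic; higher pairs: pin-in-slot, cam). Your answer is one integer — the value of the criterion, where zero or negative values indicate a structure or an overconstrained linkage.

[1;0;0] (link 0 is ground)
L+ [2;0;0]
PS(1,0)∈J2 [2;0;1]
L+ [3;0;1]
P(1,2)∈J1 [3;1;1]
L+ [4;1;1]
PS(1,3)∈J2 [4;1;2]
L+ [5;1;2]
L+ [6;1;2]
PS(5,2)∈J2 [6;1;3]
R(2,4)∈J1 [6;2;3]
L+ [7;2;3]
P(6,0)∈J1 [7;3;3]
L+ [8;3;3]
R(7,1)∈J1 [8;4;3]
R(7,4)∈J1 [8;5;3]
L+ [9;5;3]
R(3,8)∈J1 [9;6;3]
R(1,8)∈J1 [9;7;3]
C(0,8)∈J2 [9;7;4]
PS(8,7)∈J2 [9;7;5]
mobility = 24 − 14 − 5 = 5

M = 5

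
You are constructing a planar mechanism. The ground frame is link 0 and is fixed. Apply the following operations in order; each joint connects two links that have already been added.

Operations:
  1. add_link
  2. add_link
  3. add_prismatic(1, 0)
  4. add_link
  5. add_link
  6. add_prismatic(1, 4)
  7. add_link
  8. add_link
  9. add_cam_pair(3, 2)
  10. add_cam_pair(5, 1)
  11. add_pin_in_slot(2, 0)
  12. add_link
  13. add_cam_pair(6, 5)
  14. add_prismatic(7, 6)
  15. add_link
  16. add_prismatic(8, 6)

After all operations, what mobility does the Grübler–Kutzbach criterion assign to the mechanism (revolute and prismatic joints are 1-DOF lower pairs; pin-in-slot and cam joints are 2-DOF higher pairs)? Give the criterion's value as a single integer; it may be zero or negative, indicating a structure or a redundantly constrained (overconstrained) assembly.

M = 12

link 0 = ground. State L|J1|J2 = 1|0|0
+link1  2|0|0
+link2  3|0|0
P(1,0) f=1→J1  3|1|0
+link3  4|1|0
+link4  5|1|0
P(1,4) f=1→J1  5|2|0
+link5  6|2|0
+link6  7|2|0
C(3,2) f=2→J2  7|2|1
C(5,1) f=2→J2  7|2|2
PS(2,0) f=2→J2  7|2|3
+link7  8|2|3
C(6,5) f=2→J2  8|2|4
P(7,6) f=1→J1  8|3|4
+link8  9|3|4
P(8,6) f=1→J1  9|4|4
M = 3(9−1)−2·4−4 = 24−8−4 = 12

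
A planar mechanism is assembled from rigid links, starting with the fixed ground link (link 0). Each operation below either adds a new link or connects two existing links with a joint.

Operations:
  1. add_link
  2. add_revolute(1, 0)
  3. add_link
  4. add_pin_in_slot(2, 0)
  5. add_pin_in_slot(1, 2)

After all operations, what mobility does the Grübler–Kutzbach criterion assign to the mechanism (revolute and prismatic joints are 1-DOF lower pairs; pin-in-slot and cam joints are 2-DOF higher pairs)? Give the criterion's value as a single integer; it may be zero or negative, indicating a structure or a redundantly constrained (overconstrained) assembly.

ground; <1,0,0>
#1 <2,0,0>
R:1↔0 J1 <2,1,0>
#2 <3,1,0>
PS:2↔0 J2 <3,1,1>
PS:1↔2 J2 <3,1,2>
3×2 − 2×1 − 1×2 = 2

M = 2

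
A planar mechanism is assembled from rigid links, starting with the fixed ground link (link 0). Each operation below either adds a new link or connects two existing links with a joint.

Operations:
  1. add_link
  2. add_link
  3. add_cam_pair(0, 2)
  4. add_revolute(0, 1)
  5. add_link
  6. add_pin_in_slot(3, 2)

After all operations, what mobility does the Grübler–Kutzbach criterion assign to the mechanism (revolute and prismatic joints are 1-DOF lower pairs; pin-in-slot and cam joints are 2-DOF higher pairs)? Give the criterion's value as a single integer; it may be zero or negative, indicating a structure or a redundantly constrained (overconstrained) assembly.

M = 5

[1;0;0] (link 0 is ground)
L+ [2;0;0]
L+ [3;0;0]
C(0,2)∈J2 [3;0;1]
R(0,1)∈J1 [3;1;1]
L+ [4;1;1]
PS(3,2)∈J2 [4;1;2]
mobility = 9 − 2 − 2 = 5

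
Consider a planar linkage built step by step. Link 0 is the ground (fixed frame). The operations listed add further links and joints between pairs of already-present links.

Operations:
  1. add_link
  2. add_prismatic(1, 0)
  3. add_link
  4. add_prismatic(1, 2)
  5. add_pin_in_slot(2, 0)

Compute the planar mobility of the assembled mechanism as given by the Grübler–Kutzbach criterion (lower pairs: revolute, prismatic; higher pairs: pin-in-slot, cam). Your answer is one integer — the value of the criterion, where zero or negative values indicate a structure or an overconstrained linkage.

link 0 = ground. State L|J1|J2 = 1|0|0
+link1  2|0|0
P(1,0) f=1→J1  2|1|0
+link2  3|1|0
P(1,2) f=1→J1  3|2|0
PS(2,0) f=2→J2  3|2|1
M = 3(3−1)−2·2−1 = 6−4−1 = 1

M = 1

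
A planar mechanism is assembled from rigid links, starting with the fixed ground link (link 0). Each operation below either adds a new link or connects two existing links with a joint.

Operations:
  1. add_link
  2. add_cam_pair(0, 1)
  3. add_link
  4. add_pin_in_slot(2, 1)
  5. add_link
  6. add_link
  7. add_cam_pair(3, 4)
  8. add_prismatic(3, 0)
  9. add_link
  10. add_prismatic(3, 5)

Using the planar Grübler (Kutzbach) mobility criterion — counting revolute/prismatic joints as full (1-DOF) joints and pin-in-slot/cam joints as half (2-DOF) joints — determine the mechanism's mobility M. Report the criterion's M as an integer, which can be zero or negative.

[1;0;0] (link 0 is ground)
L+ [2;0;0]
C(0,1)∈J2 [2;0;1]
L+ [3;0;1]
PS(2,1)∈J2 [3;0;2]
L+ [4;0;2]
L+ [5;0;2]
C(3,4)∈J2 [5;0;3]
P(3,0)∈J1 [5;1;3]
L+ [6;1;3]
P(3,5)∈J1 [6;2;3]
mobility = 15 − 4 − 3 = 8

M = 8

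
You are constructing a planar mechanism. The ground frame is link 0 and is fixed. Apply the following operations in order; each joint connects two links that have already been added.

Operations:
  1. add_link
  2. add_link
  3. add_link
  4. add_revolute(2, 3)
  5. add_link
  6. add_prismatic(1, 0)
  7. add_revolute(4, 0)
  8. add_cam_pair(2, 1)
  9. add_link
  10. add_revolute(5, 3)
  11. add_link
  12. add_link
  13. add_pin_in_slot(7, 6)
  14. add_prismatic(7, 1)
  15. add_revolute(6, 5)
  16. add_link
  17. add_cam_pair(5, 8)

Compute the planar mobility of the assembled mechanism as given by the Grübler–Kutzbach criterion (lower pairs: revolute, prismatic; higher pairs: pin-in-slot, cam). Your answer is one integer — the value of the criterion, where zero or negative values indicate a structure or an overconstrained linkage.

M = 9

link 0 = ground. State L|J1|J2 = 1|0|0
+link1  2|0|0
+link2  3|0|0
+link3  4|0|0
R(2,3) f=1→J1  4|1|0
+link4  5|1|0
P(1,0) f=1→J1  5|2|0
R(4,0) f=1→J1  5|3|0
C(2,1) f=2→J2  5|3|1
+link5  6|3|1
R(5,3) f=1→J1  6|4|1
+link6  7|4|1
+link7  8|4|1
PS(7,6) f=2→J2  8|4|2
P(7,1) f=1→J1  8|5|2
R(6,5) f=1→J1  8|6|2
+link8  9|6|2
C(5,8) f=2→J2  9|6|3
M = 3(9−1)−2·6−3 = 24−12−3 = 9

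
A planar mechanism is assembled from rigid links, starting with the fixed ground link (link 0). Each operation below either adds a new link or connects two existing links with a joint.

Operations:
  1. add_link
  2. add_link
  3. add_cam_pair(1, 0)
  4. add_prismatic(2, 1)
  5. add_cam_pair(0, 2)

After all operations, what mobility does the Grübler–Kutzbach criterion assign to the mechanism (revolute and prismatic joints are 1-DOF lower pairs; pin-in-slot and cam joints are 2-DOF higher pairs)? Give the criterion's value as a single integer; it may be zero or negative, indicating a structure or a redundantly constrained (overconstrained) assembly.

link 0 = ground. State L|J1|J2 = 1|0|0
+link1  2|0|0
+link2  3|0|0
C(1,0) f=2→J2  3|0|1
P(2,1) f=1→J1  3|1|1
C(0,2) f=2→J2  3|1|2
M = 3(3−1)−2·1−2 = 6−2−2 = 2

M = 2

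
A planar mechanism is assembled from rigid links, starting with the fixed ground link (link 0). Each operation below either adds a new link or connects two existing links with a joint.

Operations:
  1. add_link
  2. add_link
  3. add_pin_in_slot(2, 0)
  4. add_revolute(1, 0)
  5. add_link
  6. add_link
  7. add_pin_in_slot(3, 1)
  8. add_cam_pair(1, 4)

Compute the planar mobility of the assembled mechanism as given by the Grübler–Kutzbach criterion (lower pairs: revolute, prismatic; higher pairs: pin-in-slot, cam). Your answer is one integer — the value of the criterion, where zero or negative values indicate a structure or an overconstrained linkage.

M = 7

ground; <1,0,0>
#1 <2,0,0>
#2 <3,0,0>
PS:2↔0 J2 <3,0,1>
R:1↔0 J1 <3,1,1>
#3 <4,1,1>
#4 <5,1,1>
PS:3↔1 J2 <5,1,2>
C:1↔4 J2 <5,1,3>
3×4 − 2×1 − 1×3 = 7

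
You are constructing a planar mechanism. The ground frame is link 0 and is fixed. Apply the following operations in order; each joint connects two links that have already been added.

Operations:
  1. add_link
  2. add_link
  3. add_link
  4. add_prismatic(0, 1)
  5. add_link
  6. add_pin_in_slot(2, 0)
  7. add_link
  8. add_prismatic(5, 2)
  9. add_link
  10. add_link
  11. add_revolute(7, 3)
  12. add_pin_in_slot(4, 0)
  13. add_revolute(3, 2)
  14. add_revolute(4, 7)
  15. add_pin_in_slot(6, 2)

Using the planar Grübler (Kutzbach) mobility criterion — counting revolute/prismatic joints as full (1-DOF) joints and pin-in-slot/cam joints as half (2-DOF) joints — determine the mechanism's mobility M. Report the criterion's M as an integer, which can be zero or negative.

M = 8

L=1 J1=0 J2=0
add link → L=2 J1=0 J2=0
add link → L=3 J1=0 J2=0
add link → L=4 J1=0 J2=0
P@0,1 dof=1 J1 → L=4 J1=1 J2=0
add link → L=5 J1=1 J2=0
PS@2,0 dof=2 J2 → L=5 J1=1 J2=1
add link → L=6 J1=1 J2=1
P@5,2 dof=1 J1 → L=6 J1=2 J2=1
add link → L=7 J1=2 J2=1
add link → L=8 J1=2 J2=1
R@7,3 dof=1 J1 → L=8 J1=3 J2=1
PS@4,0 dof=2 J2 → L=8 J1=3 J2=2
R@3,2 dof=1 J1 → L=8 J1=4 J2=2
R@4,7 dof=1 J1 → L=8 J1=5 J2=2
PS@6,2 dof=2 J2 → L=8 J1=5 J2=3
M=3(L−1)−2J1−J2=3·7−2·5−3=8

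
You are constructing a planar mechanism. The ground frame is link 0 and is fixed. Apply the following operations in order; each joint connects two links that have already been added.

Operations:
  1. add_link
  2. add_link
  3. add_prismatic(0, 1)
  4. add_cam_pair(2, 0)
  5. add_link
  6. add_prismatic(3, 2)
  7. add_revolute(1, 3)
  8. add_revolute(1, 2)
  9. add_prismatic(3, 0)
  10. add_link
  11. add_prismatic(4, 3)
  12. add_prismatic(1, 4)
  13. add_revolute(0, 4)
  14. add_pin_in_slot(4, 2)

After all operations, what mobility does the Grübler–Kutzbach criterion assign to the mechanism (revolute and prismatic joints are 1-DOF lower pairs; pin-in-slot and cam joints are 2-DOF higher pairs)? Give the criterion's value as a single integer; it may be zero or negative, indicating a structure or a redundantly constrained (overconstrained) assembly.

M = -6

L=1 J1=0 J2=0
add link → L=2 J1=0 J2=0
add link → L=3 J1=0 J2=0
P@0,1 dof=1 J1 → L=3 J1=1 J2=0
C@2,0 dof=2 J2 → L=3 J1=1 J2=1
add link → L=4 J1=1 J2=1
P@3,2 dof=1 J1 → L=4 J1=2 J2=1
R@1,3 dof=1 J1 → L=4 J1=3 J2=1
R@1,2 dof=1 J1 → L=4 J1=4 J2=1
P@3,0 dof=1 J1 → L=4 J1=5 J2=1
add link → L=5 J1=5 J2=1
P@4,3 dof=1 J1 → L=5 J1=6 J2=1
P@1,4 dof=1 J1 → L=5 J1=7 J2=1
R@0,4 dof=1 J1 → L=5 J1=8 J2=1
PS@4,2 dof=2 J2 → L=5 J1=8 J2=2
M=3(L−1)−2J1−J2=3·4−2·8−2=-6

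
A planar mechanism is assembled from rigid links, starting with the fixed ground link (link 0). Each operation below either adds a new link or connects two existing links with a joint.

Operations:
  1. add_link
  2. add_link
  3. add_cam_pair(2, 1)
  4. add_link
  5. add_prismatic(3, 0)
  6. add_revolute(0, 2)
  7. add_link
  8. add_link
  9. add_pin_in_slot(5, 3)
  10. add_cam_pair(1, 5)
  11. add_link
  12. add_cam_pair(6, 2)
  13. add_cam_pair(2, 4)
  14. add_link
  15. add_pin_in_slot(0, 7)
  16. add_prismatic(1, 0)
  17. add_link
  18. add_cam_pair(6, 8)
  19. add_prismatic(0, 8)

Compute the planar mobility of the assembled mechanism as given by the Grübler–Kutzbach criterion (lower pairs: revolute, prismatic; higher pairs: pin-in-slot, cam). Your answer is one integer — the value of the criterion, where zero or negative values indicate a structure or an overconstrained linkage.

M = 9

ground; <1,0,0>
#1 <2,0,0>
#2 <3,0,0>
C:2↔1 J2 <3,0,1>
#3 <4,0,1>
P:3↔0 J1 <4,1,1>
R:0↔2 J1 <4,2,1>
#4 <5,2,1>
#5 <6,2,1>
PS:5↔3 J2 <6,2,2>
C:1↔5 J2 <6,2,3>
#6 <7,2,3>
C:6↔2 J2 <7,2,4>
C:2↔4 J2 <7,2,5>
#7 <8,2,5>
PS:0↔7 J2 <8,2,6>
P:1↔0 J1 <8,3,6>
#8 <9,3,6>
C:6↔8 J2 <9,3,7>
P:0↔8 J1 <9,4,7>
3×8 − 2×4 − 1×7 = 9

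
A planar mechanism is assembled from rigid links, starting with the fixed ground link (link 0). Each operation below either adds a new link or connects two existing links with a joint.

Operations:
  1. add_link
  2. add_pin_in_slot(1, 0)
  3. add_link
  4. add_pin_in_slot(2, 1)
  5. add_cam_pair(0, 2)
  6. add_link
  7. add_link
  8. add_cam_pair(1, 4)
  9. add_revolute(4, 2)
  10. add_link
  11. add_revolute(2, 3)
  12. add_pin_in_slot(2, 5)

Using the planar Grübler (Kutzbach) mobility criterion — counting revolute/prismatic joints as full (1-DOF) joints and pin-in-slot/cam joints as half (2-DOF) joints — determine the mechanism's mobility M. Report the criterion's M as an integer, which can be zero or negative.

ground; <1,0,0>
#1 <2,0,0>
PS:1↔0 J2 <2,0,1>
#2 <3,0,1>
PS:2↔1 J2 <3,0,2>
C:0↔2 J2 <3,0,3>
#3 <4,0,3>
#4 <5,0,3>
C:1↔4 J2 <5,0,4>
R:4↔2 J1 <5,1,4>
#5 <6,1,4>
R:2↔3 J1 <6,2,4>
PS:2↔5 J2 <6,2,5>
3×5 − 2×2 − 1×5 = 6

M = 6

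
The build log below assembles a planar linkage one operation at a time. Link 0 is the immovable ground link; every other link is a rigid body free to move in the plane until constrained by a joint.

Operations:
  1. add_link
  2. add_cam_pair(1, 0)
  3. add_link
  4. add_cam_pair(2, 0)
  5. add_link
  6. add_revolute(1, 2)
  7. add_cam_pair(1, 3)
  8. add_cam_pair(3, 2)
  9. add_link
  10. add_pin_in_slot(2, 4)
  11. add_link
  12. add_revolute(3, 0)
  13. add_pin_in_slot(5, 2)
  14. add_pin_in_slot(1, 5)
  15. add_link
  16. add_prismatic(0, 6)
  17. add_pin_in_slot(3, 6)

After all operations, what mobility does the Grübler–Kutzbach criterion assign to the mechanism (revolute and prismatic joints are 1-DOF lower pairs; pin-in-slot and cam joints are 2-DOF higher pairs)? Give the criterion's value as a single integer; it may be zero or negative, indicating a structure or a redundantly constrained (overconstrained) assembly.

(L,J1,J2)=(1,0,0); link0 fixed
link1: (2,0,0)
C 1-0 [J2]: (2,0,1)
link2: (3,0,1)
C 2-0 [J2]: (3,0,2)
link3: (4,0,2)
R 1-2 [J1]: (4,1,2)
C 1-3 [J2]: (4,1,3)
C 3-2 [J2]: (4,1,4)
link4: (5,1,4)
PS 2-4 [J2]: (5,1,5)
link5: (6,1,5)
R 3-0 [J1]: (6,2,5)
PS 5-2 [J2]: (6,2,6)
PS 1-5 [J2]: (6,2,7)
link6: (7,2,7)
P 0-6 [J1]: (7,3,7)
PS 3-6 [J2]: (7,3,8)
Grübler: 3·6 − 2·3 − 8 = 4

M = 4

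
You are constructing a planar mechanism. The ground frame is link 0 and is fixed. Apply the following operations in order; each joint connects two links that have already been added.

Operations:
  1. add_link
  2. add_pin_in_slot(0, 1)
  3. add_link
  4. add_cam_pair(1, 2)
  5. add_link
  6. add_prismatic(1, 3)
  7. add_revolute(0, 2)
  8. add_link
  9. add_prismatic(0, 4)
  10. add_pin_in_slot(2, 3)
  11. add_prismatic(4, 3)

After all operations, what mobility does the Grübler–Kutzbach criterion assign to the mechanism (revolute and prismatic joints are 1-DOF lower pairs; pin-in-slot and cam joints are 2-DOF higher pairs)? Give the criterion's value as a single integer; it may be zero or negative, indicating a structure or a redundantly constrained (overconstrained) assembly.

(L,J1,J2)=(1,0,0); link0 fixed
link1: (2,0,0)
PS 0-1 [J2]: (2,0,1)
link2: (3,0,1)
C 1-2 [J2]: (3,0,2)
link3: (4,0,2)
P 1-3 [J1]: (4,1,2)
R 0-2 [J1]: (4,2,2)
link4: (5,2,2)
P 0-4 [J1]: (5,3,2)
PS 2-3 [J2]: (5,3,3)
P 4-3 [J1]: (5,4,3)
Grübler: 3·4 − 2·4 − 3 = 1

M = 1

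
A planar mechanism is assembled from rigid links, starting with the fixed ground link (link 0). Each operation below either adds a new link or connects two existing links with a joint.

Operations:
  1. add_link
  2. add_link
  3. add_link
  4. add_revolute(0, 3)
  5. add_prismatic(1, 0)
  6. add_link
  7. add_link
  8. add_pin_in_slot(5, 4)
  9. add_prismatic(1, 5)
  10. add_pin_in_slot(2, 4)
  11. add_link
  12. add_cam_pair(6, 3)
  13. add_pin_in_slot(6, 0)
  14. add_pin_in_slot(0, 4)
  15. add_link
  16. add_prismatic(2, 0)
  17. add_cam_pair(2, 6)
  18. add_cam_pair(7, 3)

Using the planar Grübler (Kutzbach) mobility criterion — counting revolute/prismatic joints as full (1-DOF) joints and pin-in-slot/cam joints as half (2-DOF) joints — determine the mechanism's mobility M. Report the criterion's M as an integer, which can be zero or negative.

ground; <1,0,0>
#1 <2,0,0>
#2 <3,0,0>
#3 <4,0,0>
R:0↔3 J1 <4,1,0>
P:1↔0 J1 <4,2,0>
#4 <5,2,0>
#5 <6,2,0>
PS:5↔4 J2 <6,2,1>
P:1↔5 J1 <6,3,1>
PS:2↔4 J2 <6,3,2>
#6 <7,3,2>
C:6↔3 J2 <7,3,3>
PS:6↔0 J2 <7,3,4>
PS:0↔4 J2 <7,3,5>
#7 <8,3,5>
P:2↔0 J1 <8,4,5>
C:2↔6 J2 <8,4,6>
C:7↔3 J2 <8,4,7>
3×7 − 2×4 − 1×7 = 6

M = 6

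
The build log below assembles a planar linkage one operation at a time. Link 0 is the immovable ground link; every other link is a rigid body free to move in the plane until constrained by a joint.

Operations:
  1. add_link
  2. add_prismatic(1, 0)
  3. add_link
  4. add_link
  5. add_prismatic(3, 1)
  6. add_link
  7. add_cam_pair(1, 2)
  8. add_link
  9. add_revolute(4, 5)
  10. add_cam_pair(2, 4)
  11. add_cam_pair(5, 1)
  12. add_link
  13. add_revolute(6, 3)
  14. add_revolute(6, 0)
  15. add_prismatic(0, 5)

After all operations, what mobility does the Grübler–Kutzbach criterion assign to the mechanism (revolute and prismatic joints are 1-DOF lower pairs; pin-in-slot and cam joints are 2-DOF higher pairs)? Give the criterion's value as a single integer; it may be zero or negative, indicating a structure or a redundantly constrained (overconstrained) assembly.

link 0 = ground. State L|J1|J2 = 1|0|0
+link1  2|0|0
P(1,0) f=1→J1  2|1|0
+link2  3|1|0
+link3  4|1|0
P(3,1) f=1→J1  4|2|0
+link4  5|2|0
C(1,2) f=2→J2  5|2|1
+link5  6|2|1
R(4,5) f=1→J1  6|3|1
C(2,4) f=2→J2  6|3|2
C(5,1) f=2→J2  6|3|3
+link6  7|3|3
R(6,3) f=1→J1  7|4|3
R(6,0) f=1→J1  7|5|3
P(0,5) f=1→J1  7|6|3
M = 3(7−1)−2·6−3 = 18−12−3 = 3

M = 3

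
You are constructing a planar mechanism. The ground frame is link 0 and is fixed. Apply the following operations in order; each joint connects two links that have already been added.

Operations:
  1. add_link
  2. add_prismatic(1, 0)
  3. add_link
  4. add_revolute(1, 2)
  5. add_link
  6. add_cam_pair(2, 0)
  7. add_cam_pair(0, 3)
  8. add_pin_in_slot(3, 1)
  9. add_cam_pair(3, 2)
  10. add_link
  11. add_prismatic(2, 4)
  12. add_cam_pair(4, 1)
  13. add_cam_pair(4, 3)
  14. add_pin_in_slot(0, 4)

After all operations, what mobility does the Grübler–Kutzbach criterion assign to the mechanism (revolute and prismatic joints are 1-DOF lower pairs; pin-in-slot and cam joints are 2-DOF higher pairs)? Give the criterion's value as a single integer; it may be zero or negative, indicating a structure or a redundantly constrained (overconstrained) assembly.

L=1 J1=0 J2=0
add link → L=2 J1=0 J2=0
P@1,0 dof=1 J1 → L=2 J1=1 J2=0
add link → L=3 J1=1 J2=0
R@1,2 dof=1 J1 → L=3 J1=2 J2=0
add link → L=4 J1=2 J2=0
C@2,0 dof=2 J2 → L=4 J1=2 J2=1
C@0,3 dof=2 J2 → L=4 J1=2 J2=2
PS@3,1 dof=2 J2 → L=4 J1=2 J2=3
C@3,2 dof=2 J2 → L=4 J1=2 J2=4
add link → L=5 J1=2 J2=4
P@2,4 dof=1 J1 → L=5 J1=3 J2=4
C@4,1 dof=2 J2 → L=5 J1=3 J2=5
C@4,3 dof=2 J2 → L=5 J1=3 J2=6
PS@0,4 dof=2 J2 → L=5 J1=3 J2=7
M=3(L−1)−2J1−J2=3·4−2·3−7=-1

M = -1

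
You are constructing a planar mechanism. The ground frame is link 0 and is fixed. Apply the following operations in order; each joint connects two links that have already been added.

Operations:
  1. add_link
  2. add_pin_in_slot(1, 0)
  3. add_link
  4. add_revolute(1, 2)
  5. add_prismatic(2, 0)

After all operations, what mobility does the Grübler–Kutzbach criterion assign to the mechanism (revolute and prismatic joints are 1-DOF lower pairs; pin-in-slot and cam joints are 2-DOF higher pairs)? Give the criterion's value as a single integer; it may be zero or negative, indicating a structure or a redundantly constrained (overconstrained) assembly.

L=1 J1=0 J2=0
add link → L=2 J1=0 J2=0
PS@1,0 dof=2 J2 → L=2 J1=0 J2=1
add link → L=3 J1=0 J2=1
R@1,2 dof=1 J1 → L=3 J1=1 J2=1
P@2,0 dof=1 J1 → L=3 J1=2 J2=1
M=3(L−1)−2J1−J2=3·2−2·2−1=1

M = 1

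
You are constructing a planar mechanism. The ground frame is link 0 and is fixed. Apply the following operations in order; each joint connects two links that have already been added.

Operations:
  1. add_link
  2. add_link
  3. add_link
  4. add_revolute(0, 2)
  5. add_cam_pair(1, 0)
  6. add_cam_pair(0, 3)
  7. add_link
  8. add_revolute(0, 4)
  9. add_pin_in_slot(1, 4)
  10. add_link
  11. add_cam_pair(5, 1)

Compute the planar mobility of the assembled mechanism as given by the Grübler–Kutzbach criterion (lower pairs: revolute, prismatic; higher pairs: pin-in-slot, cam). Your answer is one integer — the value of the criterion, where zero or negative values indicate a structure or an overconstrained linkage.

L=1 J1=0 J2=0
add link → L=2 J1=0 J2=0
add link → L=3 J1=0 J2=0
add link → L=4 J1=0 J2=0
R@0,2 dof=1 J1 → L=4 J1=1 J2=0
C@1,0 dof=2 J2 → L=4 J1=1 J2=1
C@0,3 dof=2 J2 → L=4 J1=1 J2=2
add link → L=5 J1=1 J2=2
R@0,4 dof=1 J1 → L=5 J1=2 J2=2
PS@1,4 dof=2 J2 → L=5 J1=2 J2=3
add link → L=6 J1=2 J2=3
C@5,1 dof=2 J2 → L=6 J1=2 J2=4
M=3(L−1)−2J1−J2=3·5−2·2−4=7

M = 7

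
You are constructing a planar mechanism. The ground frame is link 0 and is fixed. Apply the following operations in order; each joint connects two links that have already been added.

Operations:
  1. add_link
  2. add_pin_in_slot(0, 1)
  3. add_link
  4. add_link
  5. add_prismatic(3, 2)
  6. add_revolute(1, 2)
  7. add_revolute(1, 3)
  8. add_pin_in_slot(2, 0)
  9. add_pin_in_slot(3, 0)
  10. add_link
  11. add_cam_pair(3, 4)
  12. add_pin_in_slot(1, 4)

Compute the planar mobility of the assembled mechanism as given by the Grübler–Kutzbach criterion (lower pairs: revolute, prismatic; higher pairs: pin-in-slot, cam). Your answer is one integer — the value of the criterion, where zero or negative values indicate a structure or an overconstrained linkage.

M = 1

[1;0;0] (link 0 is ground)
L+ [2;0;0]
PS(0,1)∈J2 [2;0;1]
L+ [3;0;1]
L+ [4;0;1]
P(3,2)∈J1 [4;1;1]
R(1,2)∈J1 [4;2;1]
R(1,3)∈J1 [4;3;1]
PS(2,0)∈J2 [4;3;2]
PS(3,0)∈J2 [4;3;3]
L+ [5;3;3]
C(3,4)∈J2 [5;3;4]
PS(1,4)∈J2 [5;3;5]
mobility = 12 − 6 − 5 = 1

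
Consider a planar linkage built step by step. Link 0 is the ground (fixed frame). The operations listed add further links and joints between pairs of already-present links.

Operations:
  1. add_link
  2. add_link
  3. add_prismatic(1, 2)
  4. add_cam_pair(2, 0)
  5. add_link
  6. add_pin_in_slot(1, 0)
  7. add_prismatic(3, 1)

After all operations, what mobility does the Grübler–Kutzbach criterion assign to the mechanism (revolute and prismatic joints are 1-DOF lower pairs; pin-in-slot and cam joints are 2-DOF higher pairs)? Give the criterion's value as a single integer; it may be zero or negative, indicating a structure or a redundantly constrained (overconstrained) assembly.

[1;0;0] (link 0 is ground)
L+ [2;0;0]
L+ [3;0;0]
P(1,2)∈J1 [3;1;0]
C(2,0)∈J2 [3;1;1]
L+ [4;1;1]
PS(1,0)∈J2 [4;1;2]
P(3,1)∈J1 [4;2;2]
mobility = 9 − 4 − 2 = 3

M = 3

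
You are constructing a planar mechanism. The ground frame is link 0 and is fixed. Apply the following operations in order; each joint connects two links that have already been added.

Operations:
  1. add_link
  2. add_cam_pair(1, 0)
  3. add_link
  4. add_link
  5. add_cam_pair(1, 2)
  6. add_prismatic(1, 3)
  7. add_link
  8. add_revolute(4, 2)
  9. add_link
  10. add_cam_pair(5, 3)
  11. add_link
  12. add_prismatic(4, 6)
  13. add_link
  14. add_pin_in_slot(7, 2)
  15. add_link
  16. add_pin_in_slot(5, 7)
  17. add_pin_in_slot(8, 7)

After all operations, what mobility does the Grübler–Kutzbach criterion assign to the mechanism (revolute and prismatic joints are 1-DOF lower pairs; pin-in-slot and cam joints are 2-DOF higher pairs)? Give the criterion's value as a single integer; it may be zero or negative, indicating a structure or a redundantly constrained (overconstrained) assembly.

M = 12

ground; <1,0,0>
#1 <2,0,0>
C:1↔0 J2 <2,0,1>
#2 <3,0,1>
#3 <4,0,1>
C:1↔2 J2 <4,0,2>
P:1↔3 J1 <4,1,2>
#4 <5,1,2>
R:4↔2 J1 <5,2,2>
#5 <6,2,2>
C:5↔3 J2 <6,2,3>
#6 <7,2,3>
P:4↔6 J1 <7,3,3>
#7 <8,3,3>
PS:7↔2 J2 <8,3,4>
#8 <9,3,4>
PS:5↔7 J2 <9,3,5>
PS:8↔7 J2 <9,3,6>
3×8 − 2×3 − 1×6 = 12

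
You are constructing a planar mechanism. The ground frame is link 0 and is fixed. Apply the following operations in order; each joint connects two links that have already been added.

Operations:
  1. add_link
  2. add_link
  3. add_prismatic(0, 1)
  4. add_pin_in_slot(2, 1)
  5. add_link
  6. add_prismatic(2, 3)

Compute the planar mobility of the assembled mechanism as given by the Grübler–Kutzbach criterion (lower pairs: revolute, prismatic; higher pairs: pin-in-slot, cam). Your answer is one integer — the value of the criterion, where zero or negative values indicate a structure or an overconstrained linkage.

M = 4

(L,J1,J2)=(1,0,0); link0 fixed
link1: (2,0,0)
link2: (3,0,0)
P 0-1 [J1]: (3,1,0)
PS 2-1 [J2]: (3,1,1)
link3: (4,1,1)
P 2-3 [J1]: (4,2,1)
Grübler: 3·3 − 2·2 − 1 = 4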